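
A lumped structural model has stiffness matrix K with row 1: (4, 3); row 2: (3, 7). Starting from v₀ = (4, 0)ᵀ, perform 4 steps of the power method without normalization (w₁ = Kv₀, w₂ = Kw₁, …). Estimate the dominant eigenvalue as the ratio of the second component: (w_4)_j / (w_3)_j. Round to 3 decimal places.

λ ≈ 8.951

w1 = Kv₀ = (4·4 + 3·0; 3·4 + 7·0) = (16, 12)
w2 = Kw1 = (4·16 + 3·12; 3·16 + 7·12) = (100, 132)
w3 = Kw2 = (796, 1224)
w4 = Kw3 = (6856, 10956)
Ratio at component: 10956 / 1224 = 8.951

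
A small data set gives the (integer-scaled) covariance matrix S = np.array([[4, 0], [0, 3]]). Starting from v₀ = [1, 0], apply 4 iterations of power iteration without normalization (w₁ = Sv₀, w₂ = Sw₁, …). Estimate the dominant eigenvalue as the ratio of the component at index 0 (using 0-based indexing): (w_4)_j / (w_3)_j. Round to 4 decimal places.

w1 = Sv₀ = (4·1 + 0·0; 0·1 + 3·0) = (4, 0)
w2 = Sw1 = (4·4 + 0·0; 0·4 + 3·0) = (16, 0)
w3 = Sw2 = (64, 0)
w4 = Sw3 = (256, 0)
Ratio at component: 256 / 64 = 4.0000

4.0000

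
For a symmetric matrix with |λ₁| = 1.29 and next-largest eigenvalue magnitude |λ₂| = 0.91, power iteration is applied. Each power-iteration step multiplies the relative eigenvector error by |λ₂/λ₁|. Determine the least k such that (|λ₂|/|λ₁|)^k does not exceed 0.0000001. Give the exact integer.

47

|λ₂/λ₁| = 0.91/1.29 = 0.70543
Need k ≥ ln(0.0000001) / ln(0.70543) = -16.1181 / -0.3490 ≈ 46.190
Smallest integer k satisfying the bound: 47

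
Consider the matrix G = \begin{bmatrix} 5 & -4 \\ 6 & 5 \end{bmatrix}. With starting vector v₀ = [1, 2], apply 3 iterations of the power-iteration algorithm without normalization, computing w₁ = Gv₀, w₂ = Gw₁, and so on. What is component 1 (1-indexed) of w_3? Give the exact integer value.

-643

w1 = Gv₀ = (5·1 + (-4)·2; 6·1 + 5·2) = (-3, 16)
w2 = Gw1 = (5·(-3) + (-4)·16; 6·(-3) + 5·16) = (-79, 62)
w3 = Gw2 = (-643, -164)
The requested component of w3 is -643.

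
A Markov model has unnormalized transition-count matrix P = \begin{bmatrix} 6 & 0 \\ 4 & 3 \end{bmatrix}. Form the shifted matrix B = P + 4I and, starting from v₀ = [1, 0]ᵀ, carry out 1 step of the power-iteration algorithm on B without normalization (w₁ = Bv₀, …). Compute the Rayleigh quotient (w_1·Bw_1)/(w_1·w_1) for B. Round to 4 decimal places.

μ ≈ 10.9655

B = P + 4I has rows (10, 0); (4, 7)
w1 = Bv₀ = (10, 4)
Bw1 = (100, 68)
w1·Bw1 = 1272; w1·w1 = 116; μ ≈ 1272/116 = 10.9655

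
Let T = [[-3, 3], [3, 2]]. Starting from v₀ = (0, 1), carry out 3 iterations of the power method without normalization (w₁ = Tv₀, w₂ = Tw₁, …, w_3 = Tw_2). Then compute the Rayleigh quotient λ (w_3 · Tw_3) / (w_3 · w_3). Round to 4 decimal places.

λ ≈ -0.5546

w1 = Tv₀ = (3, 2)
w2 = Tw1 = (-3, 13)
w3 = Tw2 = (48, 17)
Tw3 = (-93, 178)
w3·Tw3 = 48·(-93) + 17·178 = -1438; w3·w3 = 48·48 + 17·17 = 2593
λ ≈ -1438/2593 = -0.5546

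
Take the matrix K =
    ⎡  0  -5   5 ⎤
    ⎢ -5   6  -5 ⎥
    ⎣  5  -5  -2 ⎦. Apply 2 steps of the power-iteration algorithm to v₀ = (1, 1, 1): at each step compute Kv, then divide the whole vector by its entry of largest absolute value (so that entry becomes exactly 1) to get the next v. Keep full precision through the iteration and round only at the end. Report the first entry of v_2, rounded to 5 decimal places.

0.41667

Kv0 = (0.000000, -4.000000, -2.000000); divide by -4.000000 → v1 = (0.000000, 1.000000, 0.500000)
Kv1 = (-2.500000, 3.500000, -6.000000); divide by -6.000000 → v2 = (0.416667, -0.583333, 1.000000)
Requested entry of v2: 10/24 = 0.41667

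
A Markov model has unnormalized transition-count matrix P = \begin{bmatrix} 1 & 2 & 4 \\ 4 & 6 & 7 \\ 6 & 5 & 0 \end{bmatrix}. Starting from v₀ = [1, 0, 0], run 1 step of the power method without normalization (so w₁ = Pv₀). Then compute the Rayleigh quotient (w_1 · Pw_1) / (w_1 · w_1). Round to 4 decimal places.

w1 = Pv₀ = (1·1 + 2·0 + 4·0; 4·1 + 6·0 + 7·0; 6·1 + 5·0 + 0·0) = (1, 4, 6)
Pw1 = (33, 70, 26)
w1·Pw1 = 1·33 + 4·70 + 6·26 = 469; w1·w1 = 1·1 + 4·4 + 6·6 = 53
λ ≈ 469/53 = 8.8491

8.8491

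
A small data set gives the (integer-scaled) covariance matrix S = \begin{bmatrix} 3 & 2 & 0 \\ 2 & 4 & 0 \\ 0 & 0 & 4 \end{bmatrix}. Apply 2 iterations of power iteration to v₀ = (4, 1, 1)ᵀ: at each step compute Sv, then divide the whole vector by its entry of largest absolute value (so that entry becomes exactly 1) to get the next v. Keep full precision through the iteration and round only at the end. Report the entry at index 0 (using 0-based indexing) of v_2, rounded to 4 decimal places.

0.8684

Sv0 = (14.00000, 12.00000, 4.00000); divide by 14.00000 → v1 = (1.00000, 0.85714, 0.28571)
Sv1 = (4.71429, 5.42857, 1.14286); divide by 5.42857 → v2 = (0.86842, 1.00000, 0.21053)
Requested entry of v2: 66/76 = 0.8684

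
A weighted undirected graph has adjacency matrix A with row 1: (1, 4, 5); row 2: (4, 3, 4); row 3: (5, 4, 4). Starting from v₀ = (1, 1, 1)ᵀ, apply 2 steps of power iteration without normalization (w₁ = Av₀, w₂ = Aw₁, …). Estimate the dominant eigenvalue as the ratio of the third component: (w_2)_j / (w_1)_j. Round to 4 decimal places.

λ ≈ 11.2308

w1 = Av₀ = (1·1 + 4·1 + 5·1; 4·1 + 3·1 + 4·1; 5·1 + 4·1 + 4·1) = (10, 11, 13)
w2 = Aw1 = (1·10 + 4·11 + 5·13; 4·10 + 3·11 + 4·13; 5·10 + 4·11 + 4·13) = (119, 125, 146)
Ratio at component: 146 / 13 = 11.2308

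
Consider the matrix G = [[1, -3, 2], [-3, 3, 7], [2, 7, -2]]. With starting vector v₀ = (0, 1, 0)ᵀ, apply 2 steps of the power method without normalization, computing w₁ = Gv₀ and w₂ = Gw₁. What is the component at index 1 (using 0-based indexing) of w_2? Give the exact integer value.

w1 = Gv₀ = (1·0 + (-3)·1 + 2·0; (-3)·0 + 3·1 + 7·0; 2·0 + 7·1 + (-2)·0) = (-3, 3, 7)
w2 = Gw1 = (1·(-3) + (-3)·3 + 2·7; (-3)·(-3) + 3·3 + 7·7; 2·(-3) + 7·3 + (-2)·7) = (2, 67, 1)
The requested component of w2 is 67.

67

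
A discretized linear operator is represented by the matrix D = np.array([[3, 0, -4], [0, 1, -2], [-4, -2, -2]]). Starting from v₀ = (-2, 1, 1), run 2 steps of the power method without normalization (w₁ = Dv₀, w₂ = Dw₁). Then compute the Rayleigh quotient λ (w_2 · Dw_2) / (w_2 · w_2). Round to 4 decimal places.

w1 = Dv₀ = (3·(-2) + 0·1 + (-4)·1; 0·(-2) + 1·1 + (-2)·1; (-4)·(-2) + (-2)·1 + (-2)·1) = (-10, -1, 4)
w2 = Dw1 = (3·(-10) + 0·(-1) + (-4)·4; 0·(-10) + 1·(-1) + (-2)·4; (-4)·(-10) + (-2)·(-1) + (-2)·4) = (-46, -9, 34)
Dw2 = (-274, -77, 134)
w2·Dw2 = (-46)·(-274) + (-9)·(-77) + 34·134 = 17853; w2·w2 = (-46)·(-46) + (-9)·(-9) + 34·34 = 3353
λ ≈ 17853/3353 = 5.3245

5.3245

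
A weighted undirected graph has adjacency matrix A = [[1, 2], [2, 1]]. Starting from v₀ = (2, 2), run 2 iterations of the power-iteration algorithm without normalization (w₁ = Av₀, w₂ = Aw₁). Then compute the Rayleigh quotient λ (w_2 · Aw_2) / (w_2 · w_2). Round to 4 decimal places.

w1 = Av₀ = (1·2 + 2·2; 2·2 + 1·2) = (6, 6)
w2 = Aw1 = (1·6 + 2·6; 2·6 + 1·6) = (18, 18)
Aw2 = (54, 54)
w2·Aw2 = 18·54 + 18·54 = 1944; w2·w2 = 18·18 + 18·18 = 648
λ ≈ 1944/648 = 3.0000

3.0000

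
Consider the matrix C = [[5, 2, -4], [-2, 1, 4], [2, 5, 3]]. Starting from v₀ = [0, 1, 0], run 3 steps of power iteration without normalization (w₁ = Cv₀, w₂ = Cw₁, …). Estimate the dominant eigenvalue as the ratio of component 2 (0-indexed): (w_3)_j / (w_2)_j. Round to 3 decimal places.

w1 = Cv₀ = (5·0 + 2·1 + (-4)·0; (-2)·0 + 1·1 + 4·0; 2·0 + 5·1 + 3·0) = (2, 1, 5)
w2 = Cw1 = (5·2 + 2·1 + (-4)·5; (-2)·2 + 1·1 + 4·5; 2·2 + 5·1 + 3·5) = (-8, 17, 24)
w3 = Cw2 = (-102, 129, 141)
Ratio at component: 141 / 24 = 5.875

λ ≈ 5.875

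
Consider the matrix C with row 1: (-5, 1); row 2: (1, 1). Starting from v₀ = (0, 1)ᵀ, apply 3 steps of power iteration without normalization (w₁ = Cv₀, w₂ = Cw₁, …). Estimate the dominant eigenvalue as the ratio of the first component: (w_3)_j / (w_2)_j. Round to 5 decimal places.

w1 = Cv₀ = (1, 1)
w2 = Cw1 = (-4, 2)
w3 = Cw2 = (22, -2)
Ratio at component: 22 / -4 = -5.50000

-5.50000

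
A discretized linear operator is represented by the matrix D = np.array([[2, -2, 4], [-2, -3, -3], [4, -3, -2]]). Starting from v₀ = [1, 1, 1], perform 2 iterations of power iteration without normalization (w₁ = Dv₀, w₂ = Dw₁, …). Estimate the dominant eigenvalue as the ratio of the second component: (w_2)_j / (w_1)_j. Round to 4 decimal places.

-2.3750

w1 = Dv₀ = (4, -8, -1)
w2 = Dw1 = (20, 19, 42)
Ratio at component: 19 / -8 = -2.3750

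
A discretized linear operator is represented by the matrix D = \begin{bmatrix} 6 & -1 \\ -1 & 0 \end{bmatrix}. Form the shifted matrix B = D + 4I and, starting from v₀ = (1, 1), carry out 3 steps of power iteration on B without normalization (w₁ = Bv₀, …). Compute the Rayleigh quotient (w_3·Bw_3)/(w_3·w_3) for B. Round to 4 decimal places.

B = D + 4I has rows (10, -1); (-1, 4)
w1 = Bv₀ = (10·1 + (-1)·1; (-1)·1 + 4·1) = (9, 3)
w2 = Bw1 = (10·9 + (-1)·3; (-1)·9 + 4·3) = (87, 3)
w3 = Bw2 = (867, -75)
Bw3 = (8745, -1167)
w3·Bw3 = 7669440; w3·w3 = 757314; μ ≈ 7669440/757314 = 10.1272

10.1272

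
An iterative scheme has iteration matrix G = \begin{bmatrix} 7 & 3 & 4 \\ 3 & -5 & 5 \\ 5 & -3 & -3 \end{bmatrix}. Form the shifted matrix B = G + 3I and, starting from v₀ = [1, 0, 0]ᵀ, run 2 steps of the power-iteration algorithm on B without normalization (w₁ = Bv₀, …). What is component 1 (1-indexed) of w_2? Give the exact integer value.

129

B = G + 3I has rows (10, 3, 4); (3, -2, 5); (5, -3, 0)
w1 = Bv₀ = (10, 3, 5)
w2 = Bw1 = (129, 49, 41)
Requested component of w2: 129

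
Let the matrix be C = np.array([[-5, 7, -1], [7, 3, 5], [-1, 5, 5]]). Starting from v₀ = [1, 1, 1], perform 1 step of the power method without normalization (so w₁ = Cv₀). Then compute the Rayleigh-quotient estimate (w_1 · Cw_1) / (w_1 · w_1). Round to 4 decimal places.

8.5244

w1 = Cv₀ = (1, 15, 9)
Cw1 = (91, 97, 119)
w1·Cw1 = 1·91 + 15·97 + 9·119 = 2617; w1·w1 = 1·1 + 15·15 + 9·9 = 307
λ ≈ 2617/307 = 8.5244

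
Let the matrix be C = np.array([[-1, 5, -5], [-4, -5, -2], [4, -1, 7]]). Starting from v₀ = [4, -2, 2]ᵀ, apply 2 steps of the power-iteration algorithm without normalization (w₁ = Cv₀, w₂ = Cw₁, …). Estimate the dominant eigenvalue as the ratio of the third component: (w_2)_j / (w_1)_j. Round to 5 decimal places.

w1 = Cv₀ = (-24, -10, 32)
w2 = Cw1 = (-186, 82, 138)
Ratio at component: 138 / 32 = 4.31250

4.31250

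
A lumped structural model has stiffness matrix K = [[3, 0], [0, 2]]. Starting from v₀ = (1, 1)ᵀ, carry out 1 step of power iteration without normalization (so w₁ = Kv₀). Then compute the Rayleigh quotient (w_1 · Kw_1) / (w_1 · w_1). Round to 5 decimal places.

w1 = Kv₀ = (3, 2)
Kw1 = (9, 4)
w1·Kw1 = 3·9 + 2·4 = 35; w1·w1 = 3·3 + 2·2 = 13
λ ≈ 35/13 = 2.69231

2.69231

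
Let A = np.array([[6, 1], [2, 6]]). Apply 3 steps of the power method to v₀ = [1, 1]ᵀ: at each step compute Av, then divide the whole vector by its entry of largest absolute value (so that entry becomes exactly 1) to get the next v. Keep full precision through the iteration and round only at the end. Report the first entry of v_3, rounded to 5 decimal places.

0.76695

Av0 = (7.000000, 8.000000); divide by 8.000000 → v1 = (0.875000, 1.000000)
Av1 = (6.250000, 7.750000); divide by 7.750000 → v2 = (0.806452, 1.000000)
Av2 = (5.838710, 7.612903); divide by 7.612903 → v3 = (0.766949, 1.000000)
Requested entry of v3: 362/472 = 0.76695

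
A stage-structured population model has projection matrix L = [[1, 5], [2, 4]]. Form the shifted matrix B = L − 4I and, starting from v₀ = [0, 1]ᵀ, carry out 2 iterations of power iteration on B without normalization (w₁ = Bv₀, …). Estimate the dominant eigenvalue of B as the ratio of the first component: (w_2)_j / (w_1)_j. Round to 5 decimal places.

μ ≈ -3.00000

B = L − 4I has rows (-3, 5); (2, 0)
w1 = Bv₀ = ((-3)·0 + 5·1; 2·0 + 0·1) = (5, 0)
w2 = Bw1 = ((-3)·5 + 5·0; 2·5 + 0·0) = (-15, 10)
Ratio: -15/5 = -3.00000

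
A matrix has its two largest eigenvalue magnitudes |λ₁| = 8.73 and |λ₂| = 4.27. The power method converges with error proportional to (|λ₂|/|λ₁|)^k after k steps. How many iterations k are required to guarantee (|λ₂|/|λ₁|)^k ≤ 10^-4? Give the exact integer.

|λ₂/λ₁| = 4.27/8.73 = 0.48912
Need k ≥ ln(10^-4) / ln(0.48912) = -9.2103 / -0.7152 ≈ 12.879
Smallest integer k satisfying the bound: 13

13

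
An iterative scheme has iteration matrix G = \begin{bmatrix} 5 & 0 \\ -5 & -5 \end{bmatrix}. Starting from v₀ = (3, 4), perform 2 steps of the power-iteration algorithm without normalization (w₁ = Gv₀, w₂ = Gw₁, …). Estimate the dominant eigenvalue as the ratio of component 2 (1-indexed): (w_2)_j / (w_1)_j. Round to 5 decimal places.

-2.85714

w1 = Gv₀ = (5·3 + 0·4; (-5)·3 + (-5)·4) = (15, -35)
w2 = Gw1 = (5·15 + 0·(-35); (-5)·15 + (-5)·(-35)) = (75, 100)
Ratio at component: 100 / -35 = -2.85714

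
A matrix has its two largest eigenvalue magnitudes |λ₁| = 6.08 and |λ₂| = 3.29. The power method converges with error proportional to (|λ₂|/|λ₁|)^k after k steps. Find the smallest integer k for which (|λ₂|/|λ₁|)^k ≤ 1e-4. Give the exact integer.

|λ₂/λ₁| = 3.29/6.08 = 0.54112
Need k ≥ ln(1e-4) / ln(0.54112) = -9.2103 / -0.6141 ≈ 14.998
Smallest integer k satisfying the bound: 15

15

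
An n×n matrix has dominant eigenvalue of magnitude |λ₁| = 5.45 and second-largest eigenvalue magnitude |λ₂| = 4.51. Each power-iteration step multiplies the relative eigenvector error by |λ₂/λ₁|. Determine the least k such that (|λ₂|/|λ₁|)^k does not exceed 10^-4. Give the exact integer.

49

|λ₂/λ₁| = 4.51/5.45 = 0.82752
Need k ≥ ln(10^-4) / ln(0.82752) = -9.2103 / -0.1893 ≈ 48.650
Smallest integer k satisfying the bound: 49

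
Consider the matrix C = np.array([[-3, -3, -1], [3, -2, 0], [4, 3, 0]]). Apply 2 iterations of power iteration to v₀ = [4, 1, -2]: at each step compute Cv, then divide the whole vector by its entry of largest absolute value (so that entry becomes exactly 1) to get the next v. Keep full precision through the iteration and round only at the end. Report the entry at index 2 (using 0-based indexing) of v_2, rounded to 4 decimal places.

Cv0 = (-13.00000, 10.00000, 19.00000); divide by 19.00000 → v1 = (-0.68421, 0.52632, 1.00000)
Cv1 = (-0.52632, -3.10526, -1.15789); divide by -3.10526 → v2 = (0.16949, 1.00000, 0.37288)
Requested entry of v2: -22/-59 = 0.3729

0.3729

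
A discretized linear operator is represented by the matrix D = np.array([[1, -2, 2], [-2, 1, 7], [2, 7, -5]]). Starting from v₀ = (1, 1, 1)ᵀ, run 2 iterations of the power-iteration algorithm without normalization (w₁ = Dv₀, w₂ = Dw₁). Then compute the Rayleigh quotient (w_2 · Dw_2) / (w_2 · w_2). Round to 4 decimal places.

w1 = Dv₀ = (1, 6, 4)
w2 = Dw1 = (-3, 32, 24)
Dw2 = (-19, 206, 98)
w2·Dw2 = (-3)·(-19) + 32·206 + 24·98 = 9001; w2·w2 = (-3)·(-3) + 32·32 + 24·24 = 1609
λ ≈ 9001/1609 = 5.5942

λ ≈ 5.5942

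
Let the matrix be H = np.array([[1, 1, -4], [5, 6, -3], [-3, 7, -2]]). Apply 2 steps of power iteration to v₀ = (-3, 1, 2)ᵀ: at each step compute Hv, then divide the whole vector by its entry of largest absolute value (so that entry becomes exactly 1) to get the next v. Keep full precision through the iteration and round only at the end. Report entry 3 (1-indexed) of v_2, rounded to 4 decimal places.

Hv0 = (-10.00000, -15.00000, 12.00000); divide by -15.00000 → v1 = (0.66667, 1.00000, -0.80000)
Hv1 = (4.86667, 11.73333, 6.60000); divide by 11.73333 → v2 = (0.41477, 1.00000, 0.56250)
Requested entry of v2: -99/-176 = 0.5625

0.5625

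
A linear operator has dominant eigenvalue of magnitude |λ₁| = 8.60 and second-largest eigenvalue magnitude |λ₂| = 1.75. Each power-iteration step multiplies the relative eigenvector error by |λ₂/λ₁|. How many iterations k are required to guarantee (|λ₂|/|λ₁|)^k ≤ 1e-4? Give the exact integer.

|λ₂/λ₁| = 1.75/8.60 = 0.20349
Need k ≥ ln(1e-4) / ln(0.20349) = -9.2103 / -1.5921 ≈ 5.785
Smallest integer k satisfying the bound: 6

6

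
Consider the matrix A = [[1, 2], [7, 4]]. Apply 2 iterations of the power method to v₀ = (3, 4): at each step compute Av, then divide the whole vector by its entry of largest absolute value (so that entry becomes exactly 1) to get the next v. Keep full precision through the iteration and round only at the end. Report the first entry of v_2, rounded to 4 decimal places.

Av0 = (11.00000, 37.00000); divide by 37.00000 → v1 = (0.29730, 1.00000)
Av1 = (2.29730, 6.08108); divide by 6.08108 → v2 = (0.37778, 1.00000)
Requested entry of v2: 85/225 = 0.3778

0.3778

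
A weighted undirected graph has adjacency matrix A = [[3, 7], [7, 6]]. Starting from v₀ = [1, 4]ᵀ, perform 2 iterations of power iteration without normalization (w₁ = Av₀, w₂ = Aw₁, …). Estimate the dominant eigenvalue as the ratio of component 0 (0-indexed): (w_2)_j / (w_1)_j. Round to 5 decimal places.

λ ≈ 10.00000

w1 = Av₀ = (3·1 + 7·4; 7·1 + 6·4) = (31, 31)
w2 = Aw1 = (3·31 + 7·31; 7·31 + 6·31) = (310, 403)
Ratio at component: 310 / 31 = 10.00000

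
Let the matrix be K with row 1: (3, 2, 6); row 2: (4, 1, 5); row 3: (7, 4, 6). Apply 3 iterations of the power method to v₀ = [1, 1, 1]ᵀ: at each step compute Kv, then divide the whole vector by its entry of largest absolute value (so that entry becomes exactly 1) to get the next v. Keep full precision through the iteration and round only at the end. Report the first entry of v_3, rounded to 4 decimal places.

0.6961

Kv0 = (11.00000, 10.00000, 17.00000); divide by 17.00000 → v1 = (0.64706, 0.58824, 1.00000)
Kv1 = (9.11765, 8.17647, 12.88235); divide by 12.88235 → v2 = (0.70776, 0.63470, 1.00000)
Kv2 = (9.39269, 8.46575, 13.49315); divide by 13.49315 → v3 = (0.69611, 0.62741, 1.00000)
Requested entry of v3: 2057/2955 = 0.6961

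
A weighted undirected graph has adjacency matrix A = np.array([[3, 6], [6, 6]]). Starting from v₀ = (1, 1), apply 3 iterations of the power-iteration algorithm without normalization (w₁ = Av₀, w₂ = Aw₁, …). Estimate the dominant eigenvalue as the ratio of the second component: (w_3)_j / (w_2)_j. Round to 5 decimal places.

10.71429

w1 = Av₀ = (9, 12)
w2 = Aw1 = (99, 126)
w3 = Aw2 = (1053, 1350)
Ratio at component: 1350 / 126 = 10.71429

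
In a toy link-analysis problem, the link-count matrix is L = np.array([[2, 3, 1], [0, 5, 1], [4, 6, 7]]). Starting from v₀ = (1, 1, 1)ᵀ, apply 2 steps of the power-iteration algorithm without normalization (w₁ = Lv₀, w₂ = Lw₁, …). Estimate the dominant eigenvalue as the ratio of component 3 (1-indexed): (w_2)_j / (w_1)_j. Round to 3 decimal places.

10.529

w1 = Lv₀ = (2·1 + 3·1 + 1·1; 0·1 + 5·1 + 1·1; 4·1 + 6·1 + 7·1) = (6, 6, 17)
w2 = Lw1 = (2·6 + 3·6 + 1·17; 0·6 + 5·6 + 1·17; 4·6 + 6·6 + 7·17) = (47, 47, 179)
Ratio at component: 179 / 17 = 10.529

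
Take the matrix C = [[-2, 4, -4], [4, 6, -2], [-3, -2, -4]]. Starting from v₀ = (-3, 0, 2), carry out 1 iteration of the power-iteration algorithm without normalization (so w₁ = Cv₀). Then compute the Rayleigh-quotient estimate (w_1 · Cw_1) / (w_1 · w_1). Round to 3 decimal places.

w1 = Cv₀ = ((-2)·(-3) + 4·0 + (-4)·2; 4·(-3) + 6·0 + (-2)·2; (-3)·(-3) + (-2)·0 + (-4)·2) = (-2, -16, 1)
Cw1 = (-64, -106, 34)
w1·Cw1 = (-2)·(-64) + (-16)·(-106) + 1·34 = 1858; w1·w1 = (-2)·(-2) + (-16)·(-16) + 1·1 = 261
λ ≈ 1858/261 = 7.119

7.119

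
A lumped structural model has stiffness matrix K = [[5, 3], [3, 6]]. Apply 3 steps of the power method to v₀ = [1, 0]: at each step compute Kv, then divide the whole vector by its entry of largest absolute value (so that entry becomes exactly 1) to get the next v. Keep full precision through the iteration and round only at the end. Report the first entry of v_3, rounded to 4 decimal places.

Kv0 = (5.00000, 3.00000); divide by 5.00000 → v1 = (1.00000, 0.60000)
Kv1 = (6.80000, 6.60000); divide by 6.80000 → v2 = (1.00000, 0.97059)
Kv2 = (7.91176, 8.82353); divide by 8.82353 → v3 = (0.89667, 1.00000)
Requested entry of v3: 269/300 = 0.8967

0.8967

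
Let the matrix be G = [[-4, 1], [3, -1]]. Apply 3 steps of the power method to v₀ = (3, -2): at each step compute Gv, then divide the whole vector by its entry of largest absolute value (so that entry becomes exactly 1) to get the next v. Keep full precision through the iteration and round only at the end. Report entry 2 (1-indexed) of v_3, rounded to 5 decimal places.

Gv0 = (-14.000000, 11.000000); divide by -14.000000 → v1 = (1.000000, -0.785714)
Gv1 = (-4.785714, 3.785714); divide by -4.785714 → v2 = (1.000000, -0.791045)
Gv2 = (-4.791045, 3.791045); divide by -4.791045 → v3 = (1.000000, -0.791277)
Requested entry of v3: 254/-321 = -0.79128

-0.79128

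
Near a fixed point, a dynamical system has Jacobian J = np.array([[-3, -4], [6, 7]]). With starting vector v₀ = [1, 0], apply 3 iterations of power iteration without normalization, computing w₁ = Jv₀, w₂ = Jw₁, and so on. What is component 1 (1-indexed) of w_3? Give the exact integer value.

-51

w1 = Jv₀ = ((-3)·1 + (-4)·0; 6·1 + 7·0) = (-3, 6)
w2 = Jw1 = ((-3)·(-3) + (-4)·6; 6·(-3) + 7·6) = (-15, 24)
w3 = Jw2 = (-51, 78)
The requested component of w3 is -51.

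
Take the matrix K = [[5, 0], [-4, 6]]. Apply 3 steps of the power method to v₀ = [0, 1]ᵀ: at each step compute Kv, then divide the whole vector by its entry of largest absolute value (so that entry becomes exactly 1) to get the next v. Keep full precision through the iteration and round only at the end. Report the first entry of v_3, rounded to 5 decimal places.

Kv0 = (0.000000, 6.000000); divide by 6.000000 → v1 = (0.000000, 1.000000)
Kv1 = (0.000000, 6.000000); divide by 6.000000 → v2 = (0.000000, 1.000000)
Kv2 = (0.000000, 6.000000); divide by 6.000000 → v3 = (0.000000, 1.000000)
Requested entry of v3: 0/216 = 0.00000

0.00000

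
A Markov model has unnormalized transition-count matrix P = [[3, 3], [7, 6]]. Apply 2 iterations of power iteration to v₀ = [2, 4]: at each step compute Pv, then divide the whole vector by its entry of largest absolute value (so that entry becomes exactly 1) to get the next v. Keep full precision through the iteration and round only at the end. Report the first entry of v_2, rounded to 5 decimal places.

0.47458

Pv0 = (18.000000, 38.000000); divide by 38.000000 → v1 = (0.473684, 1.000000)
Pv1 = (4.421053, 9.315789); divide by 9.315789 → v2 = (0.474576, 1.000000)
Requested entry of v2: 168/354 = 0.47458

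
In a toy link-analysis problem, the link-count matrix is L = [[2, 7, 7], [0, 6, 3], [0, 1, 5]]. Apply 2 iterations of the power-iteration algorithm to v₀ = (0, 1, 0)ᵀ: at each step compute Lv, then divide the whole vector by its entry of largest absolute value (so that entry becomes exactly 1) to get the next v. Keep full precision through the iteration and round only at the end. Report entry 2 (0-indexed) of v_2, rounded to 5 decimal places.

0.17460

Lv0 = (7.000000, 6.000000, 1.000000); divide by 7.000000 → v1 = (1.000000, 0.857143, 0.142857)
Lv1 = (9.000000, 5.571429, 1.571429); divide by 9.000000 → v2 = (1.000000, 0.619048, 0.174603)
Requested entry of v2: 11/63 = 0.17460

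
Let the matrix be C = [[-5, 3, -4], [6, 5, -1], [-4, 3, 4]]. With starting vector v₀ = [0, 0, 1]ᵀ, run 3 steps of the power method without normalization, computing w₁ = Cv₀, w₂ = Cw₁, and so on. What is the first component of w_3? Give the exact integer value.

w1 = Cv₀ = ((-5)·0 + 3·0 + (-4)·1; 6·0 + 5·0 + (-1)·1; (-4)·0 + 3·0 + 4·1) = (-4, -1, 4)
w2 = Cw1 = ((-5)·(-4) + 3·(-1) + (-4)·4; 6·(-4) + 5·(-1) + (-1)·4; (-4)·(-4) + 3·(-1) + 4·4) = (1, -33, 29)
w3 = Cw2 = (-220, -188, 13)
The requested component of w3 is -220.

-220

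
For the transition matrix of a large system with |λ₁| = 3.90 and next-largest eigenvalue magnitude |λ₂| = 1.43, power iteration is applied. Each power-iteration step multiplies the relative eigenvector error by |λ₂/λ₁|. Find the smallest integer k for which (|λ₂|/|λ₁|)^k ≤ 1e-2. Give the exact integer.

|λ₂/λ₁| = 1.43/3.90 = 0.36667
Need k ≥ ln(1e-2) / ln(0.36667) = -4.6052 / -1.0033 ≈ 4.590
Smallest integer k satisfying the bound: 5

5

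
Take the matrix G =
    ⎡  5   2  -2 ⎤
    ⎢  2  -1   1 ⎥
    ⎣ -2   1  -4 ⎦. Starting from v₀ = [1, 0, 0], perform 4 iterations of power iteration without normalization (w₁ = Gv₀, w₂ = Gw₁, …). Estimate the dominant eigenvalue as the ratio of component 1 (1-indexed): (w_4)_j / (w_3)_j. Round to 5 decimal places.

6.35593

w1 = Gv₀ = (5·1 + 2·0 + (-2)·0; 2·1 + (-1)·0 + 1·0; (-2)·1 + 1·0 + (-4)·0) = (5, 2, -2)
w2 = Gw1 = (5·5 + 2·2 + (-2)·(-2); 2·5 + (-1)·2 + 1·(-2); (-2)·5 + 1·2 + (-4)·(-2)) = (33, 6, 0)
w3 = Gw2 = (177, 60, -60)
w4 = Gw3 = (1125, 234, -54)
Ratio at component: 1125 / 177 = 6.35593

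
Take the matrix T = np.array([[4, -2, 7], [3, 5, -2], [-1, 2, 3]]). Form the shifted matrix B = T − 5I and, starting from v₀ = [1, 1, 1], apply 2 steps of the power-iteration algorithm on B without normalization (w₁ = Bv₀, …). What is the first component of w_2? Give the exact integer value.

B = T − 5I has rows (-1, -2, 7); (3, 0, -2); (-1, 2, -2)
w1 = Bv₀ = (4, 1, -1)
w2 = Bw1 = (-13, 14, 0)
Requested component of w2: -13

-13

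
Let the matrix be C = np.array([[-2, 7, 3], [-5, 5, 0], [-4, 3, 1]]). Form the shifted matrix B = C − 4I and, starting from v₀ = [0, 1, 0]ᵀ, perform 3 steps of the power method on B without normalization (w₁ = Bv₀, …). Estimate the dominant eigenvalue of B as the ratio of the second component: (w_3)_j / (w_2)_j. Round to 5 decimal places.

B = C − 4I has rows (-6, 7, 3); (-5, 1, 0); (-4, 3, -3)
w1 = Bv₀ = (7, 1, 3)
w2 = Bw1 = (-26, -34, -34)
w3 = Bw2 = (-184, 96, 104)
Ratio: 96/-34 = -2.82353

μ ≈ -2.82353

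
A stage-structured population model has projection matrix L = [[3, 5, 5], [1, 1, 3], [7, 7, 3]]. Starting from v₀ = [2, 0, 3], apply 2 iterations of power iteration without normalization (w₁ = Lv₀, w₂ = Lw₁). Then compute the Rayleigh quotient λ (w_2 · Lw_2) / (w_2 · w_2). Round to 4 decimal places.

w1 = Lv₀ = (21, 11, 23)
w2 = Lw1 = (233, 101, 293)
Lw2 = (2669, 1213, 3217)
w2·Lw2 = 233·2669 + 101·1213 + 293·3217 = 1686971; w2·w2 = 233·233 + 101·101 + 293·293 = 150339
λ ≈ 1686971/150339 = 11.2211

λ ≈ 11.2211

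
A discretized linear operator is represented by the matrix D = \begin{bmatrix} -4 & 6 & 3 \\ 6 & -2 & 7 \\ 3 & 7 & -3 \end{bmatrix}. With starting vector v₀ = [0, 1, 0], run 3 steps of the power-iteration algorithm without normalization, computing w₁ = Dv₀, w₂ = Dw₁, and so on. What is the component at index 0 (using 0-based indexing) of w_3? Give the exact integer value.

w1 = Dv₀ = ((-4)·0 + 6·1 + 3·0; 6·0 + (-2)·1 + 7·0; 3·0 + 7·1 + (-3)·0) = (6, -2, 7)
w2 = Dw1 = ((-4)·6 + 6·(-2) + 3·7; 6·6 + (-2)·(-2) + 7·7; 3·6 + 7·(-2) + (-3)·7) = (-15, 89, -17)
w3 = Dw2 = (543, -387, 629)
The requested component of w3 is 543.

543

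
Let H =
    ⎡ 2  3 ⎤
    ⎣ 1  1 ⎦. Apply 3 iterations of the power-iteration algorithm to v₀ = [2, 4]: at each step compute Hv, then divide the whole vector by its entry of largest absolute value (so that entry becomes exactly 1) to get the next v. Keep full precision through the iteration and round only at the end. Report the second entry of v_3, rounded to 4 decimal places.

Hv0 = (16.00000, 6.00000); divide by 16.00000 → v1 = (1.00000, 0.37500)
Hv1 = (3.12500, 1.37500); divide by 3.12500 → v2 = (1.00000, 0.44000)
Hv2 = (3.32000, 1.44000); divide by 3.32000 → v3 = (1.00000, 0.43373)
Requested entry of v3: 72/166 = 0.4337

0.4337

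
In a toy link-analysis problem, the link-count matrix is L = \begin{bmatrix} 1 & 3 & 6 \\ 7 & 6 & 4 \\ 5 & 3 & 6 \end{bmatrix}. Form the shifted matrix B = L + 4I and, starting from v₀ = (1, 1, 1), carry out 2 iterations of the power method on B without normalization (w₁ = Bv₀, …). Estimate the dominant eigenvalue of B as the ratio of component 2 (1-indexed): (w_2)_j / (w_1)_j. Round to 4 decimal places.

B = L + 4I has rows (5, 3, 6); (7, 10, 4); (5, 3, 10)
w1 = Bv₀ = (5·1 + 3·1 + 6·1; 7·1 + 10·1 + 4·1; 5·1 + 3·1 + 10·1) = (14, 21, 18)
w2 = Bw1 = (5·14 + 3·21 + 6·18; 7·14 + 10·21 + 4·18; 5·14 + 3·21 + 10·18) = (241, 380, 313)
Ratio: 380/21 = 18.0952

18.0952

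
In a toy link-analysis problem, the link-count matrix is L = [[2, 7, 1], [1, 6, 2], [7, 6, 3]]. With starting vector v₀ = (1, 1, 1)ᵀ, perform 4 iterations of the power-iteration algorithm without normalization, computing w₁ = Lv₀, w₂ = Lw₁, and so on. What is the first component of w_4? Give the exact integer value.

w1 = Lv₀ = (2·1 + 7·1 + 1·1; 1·1 + 6·1 + 2·1; 7·1 + 6·1 + 3·1) = (10, 9, 16)
w2 = Lw1 = (2·10 + 7·9 + 1·16; 1·10 + 6·9 + 2·16; 7·10 + 6·9 + 3·16) = (99, 96, 172)
w3 = Lw2 = (1042, 1019, 1785)
w4 = Lw3 = (11002, 10726, 18763)
The requested component of w4 is 11002.

11002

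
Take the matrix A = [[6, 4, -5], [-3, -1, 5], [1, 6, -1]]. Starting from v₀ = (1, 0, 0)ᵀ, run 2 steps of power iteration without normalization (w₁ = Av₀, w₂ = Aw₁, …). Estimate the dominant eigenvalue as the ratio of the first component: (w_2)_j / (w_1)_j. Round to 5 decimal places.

3.16667

w1 = Av₀ = (6·1 + 4·0 + (-5)·0; (-3)·1 + (-1)·0 + 5·0; 1·1 + 6·0 + (-1)·0) = (6, -3, 1)
w2 = Aw1 = (6·6 + 4·(-3) + (-5)·1; (-3)·6 + (-1)·(-3) + 5·1; 1·6 + 6·(-3) + (-1)·1) = (19, -10, -13)
Ratio at component: 19 / 6 = 3.16667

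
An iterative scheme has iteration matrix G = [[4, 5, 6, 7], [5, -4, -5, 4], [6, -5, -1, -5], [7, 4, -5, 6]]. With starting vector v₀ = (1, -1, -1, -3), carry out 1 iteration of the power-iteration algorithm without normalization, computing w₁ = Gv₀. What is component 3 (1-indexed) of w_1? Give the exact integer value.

27

w1 = Gv₀ = (-28, 2, 27, -10)
The requested component of w1 is 27.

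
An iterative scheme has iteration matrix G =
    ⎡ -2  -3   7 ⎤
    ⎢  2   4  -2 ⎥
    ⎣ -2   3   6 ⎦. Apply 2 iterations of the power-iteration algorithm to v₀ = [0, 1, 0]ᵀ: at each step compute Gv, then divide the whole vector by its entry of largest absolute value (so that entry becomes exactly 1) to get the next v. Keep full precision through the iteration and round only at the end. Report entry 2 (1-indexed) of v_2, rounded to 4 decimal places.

Gv0 = (-3.00000, 4.00000, 3.00000); divide by 4.00000 → v1 = (-0.75000, 1.00000, 0.75000)
Gv1 = (3.75000, 1.00000, 9.00000); divide by 9.00000 → v2 = (0.41667, 0.11111, 1.00000)
Requested entry of v2: 4/36 = 0.1111

0.1111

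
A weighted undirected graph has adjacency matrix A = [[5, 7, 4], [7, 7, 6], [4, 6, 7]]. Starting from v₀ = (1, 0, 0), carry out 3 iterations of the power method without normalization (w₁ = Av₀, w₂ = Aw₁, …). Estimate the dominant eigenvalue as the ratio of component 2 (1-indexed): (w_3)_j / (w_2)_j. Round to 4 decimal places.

w1 = Av₀ = (5, 7, 4)
w2 = Aw1 = (90, 108, 90)
w3 = Aw2 = (1566, 1926, 1638)
Ratio at component: 1926 / 108 = 17.8333

λ ≈ 17.8333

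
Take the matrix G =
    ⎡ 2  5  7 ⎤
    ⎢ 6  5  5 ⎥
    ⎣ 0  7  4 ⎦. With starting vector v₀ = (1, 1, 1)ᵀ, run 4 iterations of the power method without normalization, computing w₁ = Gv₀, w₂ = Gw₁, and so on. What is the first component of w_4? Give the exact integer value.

w1 = Gv₀ = (14, 16, 11)
w2 = Gw1 = (185, 219, 156)
w3 = Gw2 = (2557, 2985, 2157)
w4 = Gw3 = (35138, 41052, 29523)
The requested component of w4 is 35138.

35138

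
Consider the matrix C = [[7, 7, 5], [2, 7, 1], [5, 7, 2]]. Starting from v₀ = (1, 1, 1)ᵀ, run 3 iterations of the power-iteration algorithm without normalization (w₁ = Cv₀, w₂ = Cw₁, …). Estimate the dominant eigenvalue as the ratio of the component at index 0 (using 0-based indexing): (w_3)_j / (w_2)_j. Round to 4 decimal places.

w1 = Cv₀ = (7·1 + 7·1 + 5·1; 2·1 + 7·1 + 1·1; 5·1 + 7·1 + 2·1) = (19, 10, 14)
w2 = Cw1 = (7·19 + 7·10 + 5·14; 2·19 + 7·10 + 1·14; 5·19 + 7·10 + 2·14) = (273, 122, 193)
w3 = Cw2 = (3730, 1593, 2605)
Ratio at component: 3730 / 273 = 13.6630

λ ≈ 13.6630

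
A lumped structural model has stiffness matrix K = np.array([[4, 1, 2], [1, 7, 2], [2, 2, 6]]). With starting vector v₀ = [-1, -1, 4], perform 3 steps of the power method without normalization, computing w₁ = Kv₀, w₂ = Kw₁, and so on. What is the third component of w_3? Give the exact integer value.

w1 = Kv₀ = (4·(-1) + 1·(-1) + 2·4; 1·(-1) + 7·(-1) + 2·4; 2·(-1) + 2·(-1) + 6·4) = (3, 0, 20)
w2 = Kw1 = (4·3 + 1·0 + 2·20; 1·3 + 7·0 + 2·20; 2·3 + 2·0 + 6·20) = (52, 43, 126)
w3 = Kw2 = (503, 605, 946)
The requested component of w3 is 946.

946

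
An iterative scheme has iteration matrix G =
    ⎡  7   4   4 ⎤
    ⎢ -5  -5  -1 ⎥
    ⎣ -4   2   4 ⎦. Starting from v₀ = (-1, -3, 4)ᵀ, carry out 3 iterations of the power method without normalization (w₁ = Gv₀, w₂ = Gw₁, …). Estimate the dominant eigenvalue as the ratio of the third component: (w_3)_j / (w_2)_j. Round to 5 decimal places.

w1 = Gv₀ = (7·(-1) + 4·(-3) + 4·4; (-5)·(-1) + (-5)·(-3) + (-1)·4; (-4)·(-1) + 2·(-3) + 4·4) = (-3, 16, 14)
w2 = Gw1 = (7·(-3) + 4·16 + 4·14; (-5)·(-3) + (-5)·16 + (-1)·14; (-4)·(-3) + 2·16 + 4·14) = (99, -79, 100)
w3 = Gw2 = (777, -200, -154)
Ratio at component: -154 / 100 = -1.54000

-1.54000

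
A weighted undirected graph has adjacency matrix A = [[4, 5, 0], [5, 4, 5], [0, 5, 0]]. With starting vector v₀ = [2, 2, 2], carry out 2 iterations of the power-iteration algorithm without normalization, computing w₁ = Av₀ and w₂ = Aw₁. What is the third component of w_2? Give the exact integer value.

w1 = Av₀ = (18, 28, 10)
w2 = Aw1 = (212, 252, 140)
The requested component of w2 is 140.

140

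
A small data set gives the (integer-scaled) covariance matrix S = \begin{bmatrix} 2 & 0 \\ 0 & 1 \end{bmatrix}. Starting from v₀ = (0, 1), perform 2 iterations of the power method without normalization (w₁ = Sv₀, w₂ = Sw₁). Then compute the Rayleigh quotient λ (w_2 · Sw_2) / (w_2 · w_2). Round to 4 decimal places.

w1 = Sv₀ = (2·0 + 0·1; 0·0 + 1·1) = (0, 1)
w2 = Sw1 = (2·0 + 0·1; 0·0 + 1·1) = (0, 1)
Sw2 = (0, 1)
w2·Sw2 = 0·0 + 1·1 = 1; w2·w2 = 0·0 + 1·1 = 1
λ ≈ 1/1 = 1.0000

λ ≈ 1.0000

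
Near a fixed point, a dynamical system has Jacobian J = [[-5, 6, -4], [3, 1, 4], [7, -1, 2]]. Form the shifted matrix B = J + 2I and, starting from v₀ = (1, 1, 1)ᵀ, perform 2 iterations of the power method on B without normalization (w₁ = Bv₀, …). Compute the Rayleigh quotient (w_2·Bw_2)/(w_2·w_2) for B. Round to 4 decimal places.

B = J + 2I has rows (-3, 6, -4); (3, 3, 4); (7, -1, 4)
w1 = Bv₀ = ((-3)·1 + 6·1 + (-4)·1; 3·1 + 3·1 + 4·1; 7·1 + (-1)·1 + 4·1) = (-1, 10, 10)
w2 = Bw1 = ((-3)·(-1) + 6·10 + (-4)·10; 3·(-1) + 3·10 + 4·10; 7·(-1) + (-1)·10 + 4·10) = (23, 67, 23)
Bw2 = (241, 362, 186)
w2·Bw2 = 34075; w2·w2 = 5547; μ ≈ 34075/5547 = 6.1430

6.1430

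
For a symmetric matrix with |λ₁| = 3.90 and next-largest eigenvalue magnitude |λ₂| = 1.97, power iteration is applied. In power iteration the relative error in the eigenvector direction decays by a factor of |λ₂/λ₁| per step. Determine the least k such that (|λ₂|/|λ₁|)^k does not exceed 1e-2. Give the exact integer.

7

|λ₂/λ₁| = 1.97/3.90 = 0.50513
Need k ≥ ln(1e-2) / ln(0.50513) = -4.6052 / -0.6829 ≈ 6.743
Smallest integer k satisfying the bound: 7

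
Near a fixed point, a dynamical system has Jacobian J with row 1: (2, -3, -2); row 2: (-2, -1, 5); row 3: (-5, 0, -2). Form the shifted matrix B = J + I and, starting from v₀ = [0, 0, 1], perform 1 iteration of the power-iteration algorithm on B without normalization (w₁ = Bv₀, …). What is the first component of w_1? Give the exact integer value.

B = J + I has rows (3, -3, -2); (-2, 0, 5); (-5, 0, -1)
w1 = Bv₀ = (3·0 + (-3)·0 + (-2)·1; (-2)·0 + 0·0 + 5·1; (-5)·0 + 0·0 + (-1)·1) = (-2, 5, -1)
Requested component of w1: -2

-2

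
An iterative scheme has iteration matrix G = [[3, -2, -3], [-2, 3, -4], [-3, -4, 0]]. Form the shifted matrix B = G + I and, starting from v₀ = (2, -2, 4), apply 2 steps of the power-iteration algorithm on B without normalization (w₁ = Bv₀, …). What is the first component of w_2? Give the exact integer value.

B = G + I has rows (4, -2, -3); (-2, 4, -4); (-3, -4, 1)
w1 = Bv₀ = (4·2 + (-2)·(-2) + (-3)·4; (-2)·2 + 4·(-2) + (-4)·4; (-3)·2 + (-4)·(-2) + 1·4) = (0, -28, 6)
w2 = Bw1 = (4·0 + (-2)·(-28) + (-3)·6; (-2)·0 + 4·(-28) + (-4)·6; (-3)·0 + (-4)·(-28) + 1·6) = (38, -136, 118)
Requested component of w2: 38

38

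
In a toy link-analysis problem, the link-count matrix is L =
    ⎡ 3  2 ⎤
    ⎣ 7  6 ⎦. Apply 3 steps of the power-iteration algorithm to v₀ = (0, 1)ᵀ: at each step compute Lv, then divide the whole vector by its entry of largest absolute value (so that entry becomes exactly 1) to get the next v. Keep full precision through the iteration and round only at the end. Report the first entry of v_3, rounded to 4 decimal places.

0.3615

Lv0 = (2.00000, 6.00000); divide by 6.00000 → v1 = (0.33333, 1.00000)
Lv1 = (3.00000, 8.33333); divide by 8.33333 → v2 = (0.36000, 1.00000)
Lv2 = (3.08000, 8.52000); divide by 8.52000 → v3 = (0.36150, 1.00000)
Requested entry of v3: 154/426 = 0.3615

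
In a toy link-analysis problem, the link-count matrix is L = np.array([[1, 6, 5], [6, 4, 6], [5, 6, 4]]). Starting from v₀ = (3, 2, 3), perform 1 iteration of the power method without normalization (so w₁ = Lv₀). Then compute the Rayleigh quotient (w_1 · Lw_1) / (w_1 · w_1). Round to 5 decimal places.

w1 = Lv₀ = (1·3 + 6·2 + 5·3; 6·3 + 4·2 + 6·3; 5·3 + 6·2 + 4·3) = (30, 44, 39)
Lw1 = (489, 590, 570)
w1·Lw1 = 30·489 + 44·590 + 39·570 = 62860; w1·w1 = 30·30 + 44·44 + 39·39 = 4357
λ ≈ 62860/4357 = 14.42736

λ ≈ 14.42736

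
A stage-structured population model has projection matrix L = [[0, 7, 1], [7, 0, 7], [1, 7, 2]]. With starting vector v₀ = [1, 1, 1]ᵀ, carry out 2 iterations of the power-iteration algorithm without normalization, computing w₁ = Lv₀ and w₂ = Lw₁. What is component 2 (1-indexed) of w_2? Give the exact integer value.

w1 = Lv₀ = (0·1 + 7·1 + 1·1; 7·1 + 0·1 + 7·1; 1·1 + 7·1 + 2·1) = (8, 14, 10)
w2 = Lw1 = (0·8 + 7·14 + 1·10; 7·8 + 0·14 + 7·10; 1·8 + 7·14 + 2·10) = (108, 126, 126)
The requested component of w2 is 126.

126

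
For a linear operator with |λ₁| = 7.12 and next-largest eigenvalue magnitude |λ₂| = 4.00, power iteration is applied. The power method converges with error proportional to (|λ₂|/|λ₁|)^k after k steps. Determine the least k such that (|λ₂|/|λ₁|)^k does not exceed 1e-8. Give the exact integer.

|λ₂/λ₁| = 4.00/7.12 = 0.56180
Need k ≥ ln(1e-8) / ln(0.56180) = -18.4207 / -0.5766 ≈ 31.946
Smallest integer k satisfying the bound: 32

32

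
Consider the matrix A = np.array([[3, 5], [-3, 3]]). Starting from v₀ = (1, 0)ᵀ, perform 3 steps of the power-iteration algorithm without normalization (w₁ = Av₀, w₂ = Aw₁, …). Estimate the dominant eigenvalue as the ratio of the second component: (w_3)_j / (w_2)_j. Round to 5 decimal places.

λ ≈ 2.00000

w1 = Av₀ = (3, -3)
w2 = Aw1 = (-6, -18)
w3 = Aw2 = (-108, -36)
Ratio at component: -36 / -18 = 2.00000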